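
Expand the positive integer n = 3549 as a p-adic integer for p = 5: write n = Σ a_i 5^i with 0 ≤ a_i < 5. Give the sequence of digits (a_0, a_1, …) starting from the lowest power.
(a_0, a_1, …) = (4, 4, 1, 3, 0, 1)

Repeated division by 5 gives the digits low-to-high: 3549 = 4 + 4·5^1 + 1·5^2 + 3·5^3 + 1·5^5. Digit sequence: (4, 4, 1, 3, 0, 1).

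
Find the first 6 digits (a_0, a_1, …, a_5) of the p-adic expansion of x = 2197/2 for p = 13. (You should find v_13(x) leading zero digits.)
(a_0, …, a_5) = (0, 0, 0, 7, 6, 6)

v_13(2197/2) = 3, so a_0 = ... = a_2 = 0. Factor out: x = 13^3 · u with u = 1/2 a unit in ℤ_13. Expand u iteratively via a_{v+i} = u_i mod 13, u_{i+1} = (u_i − a_{v+i})/13:
  u_0 = 1/2;  a_3 = 7;  u_1 = (u_0 − 7)/13 = -1/2
  u_1 = -1/2;  a_4 = 6;  u_2 = (u_1 − 6)/13 = -1/2
  u_2 = -1/2;  a_5 = 6;  u_3 = (u_2 − 6)/13 = -1/2
Digits: (0, 0, 0, 7, 6, 6).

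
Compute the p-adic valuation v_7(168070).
v_7(168070) = 5

v_7(n) is the largest exponent k such that 7^k divides n. Factor out: 168070 = 7^5 · 10. (Sign doesn't affect v_p.) So v_7(168070) = 5.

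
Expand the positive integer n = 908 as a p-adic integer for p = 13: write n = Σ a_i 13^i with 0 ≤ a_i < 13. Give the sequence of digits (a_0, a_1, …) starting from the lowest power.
(a_0, a_1, …) = (11, 4, 5)

Repeated division by 13 gives the digits low-to-high: 908 = 11 + 4·13^1 + 5·13^2. Digit sequence: (11, 4, 5).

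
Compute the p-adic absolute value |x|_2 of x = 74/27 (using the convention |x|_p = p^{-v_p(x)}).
|74/27|_2 = 1/2

Step 1 — compute v_2(x) by factoring powers of 2 out of the numerator and denominator: v_2(74/27) = 1. Step 2 — apply |x|_p = p^{-v_p(x)} = 2^{-1} = 1/2.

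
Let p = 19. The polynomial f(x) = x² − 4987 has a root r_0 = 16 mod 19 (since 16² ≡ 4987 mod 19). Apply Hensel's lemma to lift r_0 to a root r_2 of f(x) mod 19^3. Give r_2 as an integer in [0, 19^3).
r_2 = 5545 (mod 6859)

Hensel's recurrence: r_{i+1} = r_i − f(r_i)·(f′(r_i))^{-1} mod 19^{i+2}, with f′(x) = 2x. Iterate:
  r_0 = 16 (mod 19)
  r_1 = 130 (mod 361)
  r_2 = 5545 (mod 6859)
Final: r_2 = 5545, and one checks f(r_2) ≡ 0 mod 19^3.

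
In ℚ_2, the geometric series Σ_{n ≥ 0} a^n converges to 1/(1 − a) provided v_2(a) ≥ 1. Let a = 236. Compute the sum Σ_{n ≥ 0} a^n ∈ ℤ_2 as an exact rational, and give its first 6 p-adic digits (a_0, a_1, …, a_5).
Σ a^n = 1/(1 − a) = -1/235;  first 6 digits = (1, 0, 1, 1, 1, 1)

v_2(a) = 2 ≥ 1, so the series converges in ℤ_2 to 1/(1 − a) = 1/(1 − 236) = -1/235. Expand this rational in ℤ_2: compute digits iteratively via d_i = x_i mod 2, x_{i+1} = (x_i − d_i)/2. The first 6 digits are (1, 0, 1, 1, 1, 1).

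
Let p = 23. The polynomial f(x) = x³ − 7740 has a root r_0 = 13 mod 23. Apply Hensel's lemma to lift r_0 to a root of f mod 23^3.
r_2 = 9259 (mod 12167)

Hensel: r_{i+1} = r_i − f(r_i)/f′(r_i) mod 23^{i+2}, where f′(x) = 3x². Iterate:
  r_0 = 13 (mod 23)
  r_1 = 266 (mod 529)
  r_2 = 9259 (mod 12167)
Final: r = 9259 with f(r) ≡ 0 mod 23^3.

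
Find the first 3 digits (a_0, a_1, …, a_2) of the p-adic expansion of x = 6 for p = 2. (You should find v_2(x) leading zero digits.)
(a_0, …, a_2) = (0, 1, 1)

v_2(6) = 1, so a_0 = ... = a_0 = 0. Factor out: x = 2^1 · u with u = 3 a unit in ℤ_2. Expand u iteratively via a_{v+i} = u_i mod 2, u_{i+1} = (u_i − a_{v+i})/2:
  u_0 = 3;  a_1 = 1;  u_1 = (u_0 − 1)/2 = 1
  u_1 = 1;  a_2 = 1;  u_2 = (u_1 − 1)/2 = 0
Digits: (0, 1, 1).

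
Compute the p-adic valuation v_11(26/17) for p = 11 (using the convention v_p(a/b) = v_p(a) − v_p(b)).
v_11(26/17) = 0

Factor powers of 11 from the numerator and denominator of the reduced fraction: 26 = 11^0 · 26 and 17 = 11^0 · 17. Apply v_p(a/b) = v_p(a) − v_p(b): v_11(26/17) = 0 − 0 = 0.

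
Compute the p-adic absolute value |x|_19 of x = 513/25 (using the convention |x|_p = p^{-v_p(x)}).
|513/25|_19 = 1/19

Step 1 — compute v_19(x) by factoring powers of 19 out of the numerator and denominator: v_19(513/25) = 1. Step 2 — apply |x|_p = p^{-v_p(x)} = 19^{-1} = 1/19.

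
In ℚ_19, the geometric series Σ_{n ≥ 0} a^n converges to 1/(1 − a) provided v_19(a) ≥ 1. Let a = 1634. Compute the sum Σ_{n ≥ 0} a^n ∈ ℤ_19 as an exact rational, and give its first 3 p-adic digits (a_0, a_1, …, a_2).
Σ a^n = 1/(1 − a) = -1/1633;  first 3 digits = (1, 10, 9)

v_19(a) = 1 ≥ 1, so the series converges in ℤ_19 to 1/(1 − a) = 1/(1 − 1634) = -1/1633. Expand this rational in ℤ_19: compute digits iteratively via d_i = x_i mod 19, x_{i+1} = (x_i − d_i)/19. The first 3 digits are (1, 10, 9).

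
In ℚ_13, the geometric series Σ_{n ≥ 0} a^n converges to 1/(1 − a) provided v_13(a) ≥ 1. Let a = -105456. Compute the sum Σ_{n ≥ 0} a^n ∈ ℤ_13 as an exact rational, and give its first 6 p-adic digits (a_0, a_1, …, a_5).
Σ a^n = 1/(1 − a) = 1/105457;  first 6 digits = (1, 0, 0, 4, 9, 12)

v_13(a) = 3 ≥ 1, so the series converges in ℤ_13 to 1/(1 − a) = 1/(1 − (-105456)) = 1/105457. Expand this rational in ℤ_13: compute digits iteratively via d_i = x_i mod 13, x_{i+1} = (x_i − d_i)/13. The first 6 digits are (1, 0, 0, 4, 9, 12).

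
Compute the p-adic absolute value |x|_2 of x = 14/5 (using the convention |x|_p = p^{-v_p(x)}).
|14/5|_2 = 1/2

Step 1 — compute v_2(x) by factoring powers of 2 out of the numerator and denominator: v_2(14/5) = 1. Step 2 — apply |x|_p = p^{-v_p(x)} = 2^{-1} = 1/2.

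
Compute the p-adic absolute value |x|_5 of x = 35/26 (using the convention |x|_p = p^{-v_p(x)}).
|35/26|_5 = 1/5

Step 1 — compute v_5(x) by factoring powers of 5 out of the numerator and denominator: v_5(35/26) = 1. Step 2 — apply |x|_p = p^{-v_p(x)} = 5^{-1} = 1/5.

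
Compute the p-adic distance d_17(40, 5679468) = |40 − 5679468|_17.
d_17(40, 5679468) = 1/1419857

Step 1 — x − y = 40 − 5679468 = -5679428. Step 2 — v_17(-5679428) = 5 (factor: -5679428 = −(17^5 · 4); the sign does not affect v_p). Step 3 — |x − y|_17 = 17^{-5} = 1/1419857.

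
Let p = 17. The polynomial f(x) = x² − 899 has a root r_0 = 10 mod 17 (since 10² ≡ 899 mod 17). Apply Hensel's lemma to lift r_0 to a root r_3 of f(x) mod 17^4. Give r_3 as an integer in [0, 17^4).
r_3 = 42085 (mod 83521)

Hensel's recurrence: r_{i+1} = r_i − f(r_i)·(f′(r_i))^{-1} mod 17^{i+2}, with f′(x) = 2x. Iterate:
  r_0 = 10 (mod 17)
  r_1 = 180 (mod 289)
  r_2 = 2781 (mod 4913)
  r_3 = 42085 (mod 83521)
Final: r_3 = 42085, and one checks f(r_3) ≡ 0 mod 17^4.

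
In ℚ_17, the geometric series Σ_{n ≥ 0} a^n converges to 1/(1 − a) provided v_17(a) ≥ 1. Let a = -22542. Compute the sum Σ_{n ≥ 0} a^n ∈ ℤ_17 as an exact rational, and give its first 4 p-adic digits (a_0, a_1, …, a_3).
Σ a^n = 1/(1 − a) = 1/22543;  first 4 digits = (1, 0, 7, 12)

v_17(a) = 2 ≥ 1, so the series converges in ℤ_17 to 1/(1 − a) = 1/(1 − (-22542)) = 1/22543. Expand this rational in ℤ_17: compute digits iteratively via d_i = x_i mod 17, x_{i+1} = (x_i − d_i)/17. The first 4 digits are (1, 0, 7, 12).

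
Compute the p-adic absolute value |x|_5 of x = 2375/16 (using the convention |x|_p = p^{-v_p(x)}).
|2375/16|_5 = 1/125

Step 1 — compute v_5(x) by factoring powers of 5 out of the numerator and denominator: v_5(2375/16) = 3. Step 2 — apply |x|_p = p^{-v_p(x)} = 5^{-3} = 1/125.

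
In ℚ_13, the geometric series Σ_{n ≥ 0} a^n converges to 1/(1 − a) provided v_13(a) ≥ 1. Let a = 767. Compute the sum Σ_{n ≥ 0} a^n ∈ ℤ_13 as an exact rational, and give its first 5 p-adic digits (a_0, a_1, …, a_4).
Σ a^n = 1/(1 − a) = -1/766;  first 5 digits = (1, 7, 1, 0, 7)

v_13(a) = 1 ≥ 1, so the series converges in ℤ_13 to 1/(1 − a) = 1/(1 − 767) = -1/766. Expand this rational in ℤ_13: compute digits iteratively via d_i = x_i mod 13, x_{i+1} = (x_i − d_i)/13. The first 5 digits are (1, 7, 1, 0, 7).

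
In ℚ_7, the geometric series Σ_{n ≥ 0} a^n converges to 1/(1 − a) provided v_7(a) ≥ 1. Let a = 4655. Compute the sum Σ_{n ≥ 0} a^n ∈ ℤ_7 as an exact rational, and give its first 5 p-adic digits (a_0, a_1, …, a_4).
Σ a^n = 1/(1 − a) = -1/4654;  first 5 digits = (1, 0, 4, 6, 3)

v_7(a) = 2 ≥ 1, so the series converges in ℤ_7 to 1/(1 − a) = 1/(1 − 4655) = -1/4654. Expand this rational in ℤ_7: compute digits iteratively via d_i = x_i mod 7, x_{i+1} = (x_i − d_i)/7. The first 5 digits are (1, 0, 4, 6, 3).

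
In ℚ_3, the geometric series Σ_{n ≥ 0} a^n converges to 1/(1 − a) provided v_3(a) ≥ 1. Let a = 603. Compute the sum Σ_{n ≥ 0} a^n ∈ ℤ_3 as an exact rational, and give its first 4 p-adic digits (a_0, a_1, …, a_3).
Σ a^n = 1/(1 − a) = -1/602;  first 4 digits = (1, 0, 1, 1)

v_3(a) = 2 ≥ 1, so the series converges in ℤ_3 to 1/(1 − a) = 1/(1 − 603) = -1/602. Expand this rational in ℤ_3: compute digits iteratively via d_i = x_i mod 3, x_{i+1} = (x_i − d_i)/3. The first 4 digits are (1, 0, 1, 1).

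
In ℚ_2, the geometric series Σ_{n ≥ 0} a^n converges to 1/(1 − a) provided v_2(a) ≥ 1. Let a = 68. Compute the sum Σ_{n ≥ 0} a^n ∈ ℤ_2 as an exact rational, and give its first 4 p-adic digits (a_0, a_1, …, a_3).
Σ a^n = 1/(1 − a) = -1/67;  first 4 digits = (1, 0, 1, 0)

v_2(a) = 2 ≥ 1, so the series converges in ℤ_2 to 1/(1 − a) = 1/(1 − 68) = -1/67. Expand this rational in ℤ_2: compute digits iteratively via d_i = x_i mod 2, x_{i+1} = (x_i − d_i)/2. The first 4 digits are (1, 0, 1, 0).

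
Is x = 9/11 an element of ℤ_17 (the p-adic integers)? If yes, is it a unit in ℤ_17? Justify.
x ∈ ℤ_17^× (unit); v_17(x) = 0

ℤ_17 = {x ∈ ℚ_17 : v_17(x) ≥ 0} and ℤ_17^× = {x ∈ ℤ_17 : v_17(x) = 0}. Here v_17(9/11) = v_17(num) − v_17(den) = 0; compare against these criteria.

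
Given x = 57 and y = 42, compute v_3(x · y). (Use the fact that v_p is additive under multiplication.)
v_3(2394) = 2

v_p(x) = 1 (factor: 57 = 3^1 · 19); v_p(y) = 1 (factor: 42 = 3^1 · 14). Additivity: v_p(xy) = v_p(x) + v_p(y) = 1 + 1 = 2. (Direct check: xy = 2394 = 3^2 · (266).)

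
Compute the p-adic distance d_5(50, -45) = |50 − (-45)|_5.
d_5(50, -45) = 1/5

Step 1 — x − y = 50 − (-45) = 95. Step 2 — v_5(95) = 1 (factor: 95 = (5^1 · 19); the sign does not affect v_p). Step 3 — |x − y|_5 = 5^{-1} = 1/5.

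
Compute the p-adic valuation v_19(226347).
v_19(226347) = 3

v_19(n) is the largest exponent k such that 19^k divides n. Factor out: 226347 = 19^3 · 33. (Sign doesn't affect v_p.) So v_19(226347) = 3.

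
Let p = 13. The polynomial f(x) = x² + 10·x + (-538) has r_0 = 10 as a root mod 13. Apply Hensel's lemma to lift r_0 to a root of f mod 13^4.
r_3 = 20966 (mod 28561)

Hensel: r_{i+1} = r_i − f(r_i)·(f′(r_i))^{-1} mod 13^{i+2}, f′(x) = 2x + 10. Iterate:
  r_0 = 10 (mod 13)
  r_1 = 10 (mod 169)
  r_2 = 1193 (mod 2197)
  r_3 = 20966 (mod 28561)
Final: r = 20966 satisfies f(r) ≡ 0 mod 13^4.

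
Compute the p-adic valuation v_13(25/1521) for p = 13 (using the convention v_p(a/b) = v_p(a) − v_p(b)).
v_13(25/1521) = -2

Factor powers of 13 from the numerator and denominator of the reduced fraction: 25 = 13^0 · 25 and 1521 = 13^2 · 9. Apply v_p(a/b) = v_p(a) − v_p(b): v_13(25/1521) = 0 − 2 = -2.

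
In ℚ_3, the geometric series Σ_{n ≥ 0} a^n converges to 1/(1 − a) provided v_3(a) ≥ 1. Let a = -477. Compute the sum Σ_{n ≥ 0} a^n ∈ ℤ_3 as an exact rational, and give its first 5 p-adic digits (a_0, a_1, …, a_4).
Σ a^n = 1/(1 − a) = 1/478;  first 5 digits = (1, 0, 1, 0, 1)

v_3(a) = 2 ≥ 1, so the series converges in ℤ_3 to 1/(1 − a) = 1/(1 − (-477)) = 1/478. Expand this rational in ℤ_3: compute digits iteratively via d_i = x_i mod 3, x_{i+1} = (x_i − d_i)/3. The first 5 digits are (1, 0, 1, 0, 1).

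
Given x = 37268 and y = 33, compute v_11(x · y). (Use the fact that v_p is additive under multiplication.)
v_11(1229844) = 4

v_p(x) = 3 (factor: 37268 = 11^3 · 28); v_p(y) = 1 (factor: 33 = 11^1 · 3). Additivity: v_p(xy) = v_p(x) + v_p(y) = 3 + 1 = 4. (Direct check: xy = 1229844 = 11^4 · (84).)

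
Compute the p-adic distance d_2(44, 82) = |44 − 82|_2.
d_2(44, 82) = 1/2

Step 1 — x − y = 44 − 82 = -38. Step 2 — v_2(-38) = 1 (factor: -38 = −(2^1 · 19); the sign does not affect v_p). Step 3 — |x − y|_2 = 2^{-1} = 1/2.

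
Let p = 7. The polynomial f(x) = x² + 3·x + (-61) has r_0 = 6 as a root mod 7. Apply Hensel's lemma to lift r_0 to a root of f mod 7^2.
r_1 = 13 (mod 49)

Hensel: r_{i+1} = r_i − f(r_i)·(f′(r_i))^{-1} mod 7^{i+2}, f′(x) = 2x + 3. Iterate:
  r_0 = 6 (mod 7)
  r_1 = 13 (mod 49)
Final: r = 13 satisfies f(r) ≡ 0 mod 7^2.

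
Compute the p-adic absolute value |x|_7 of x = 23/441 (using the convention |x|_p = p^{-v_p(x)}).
|23/441|_7 = 49

Step 1 — compute v_7(x) by factoring powers of 7 out of the numerator and denominator: v_7(23/441) = -2. Step 2 — apply |x|_p = p^{-v_p(x)} = 7^{2} = 49.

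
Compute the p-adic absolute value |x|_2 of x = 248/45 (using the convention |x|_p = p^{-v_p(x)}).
|248/45|_2 = 1/8

Step 1 — compute v_2(x) by factoring powers of 2 out of the numerator and denominator: v_2(248/45) = 3. Step 2 — apply |x|_p = p^{-v_p(x)} = 2^{-3} = 1/8.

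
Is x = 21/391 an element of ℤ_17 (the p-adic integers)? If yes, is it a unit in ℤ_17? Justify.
x ∉ ℤ_17 (v_17(x) = -1 < 0)

ℤ_17 = {x ∈ ℚ_17 : v_17(x) ≥ 0} and ℤ_17^× = {x ∈ ℤ_17 : v_17(x) = 0}. Here v_17(21/391) = v_17(num) − v_17(den) = -1; compare against these criteria.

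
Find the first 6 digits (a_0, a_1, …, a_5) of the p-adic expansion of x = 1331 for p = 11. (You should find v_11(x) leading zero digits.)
(a_0, …, a_5) = (0, 0, 0, 1, 0, 0)

v_11(1331) = 3, so a_0 = ... = a_2 = 0. Factor out: x = 11^3 · u with u = 1 a unit in ℤ_11. Expand u iteratively via a_{v+i} = u_i mod 11, u_{i+1} = (u_i − a_{v+i})/11:
  u_0 = 1;  a_3 = 1;  u_1 = (u_0 − 1)/11 = 0
  u_1 = 0;  a_4 = 0;  u_2 = (u_1 − 0)/11 = 0
  u_2 = 0;  a_5 = 0;  u_3 = (u_2 − 0)/11 = 0
Digits: (0, 0, 0, 1, 0, 0).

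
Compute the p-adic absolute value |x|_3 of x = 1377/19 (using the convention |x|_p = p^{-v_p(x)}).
|1377/19|_3 = 1/81

Step 1 — compute v_3(x) by factoring powers of 3 out of the numerator and denominator: v_3(1377/19) = 4. Step 2 — apply |x|_p = p^{-v_p(x)} = 3^{-4} = 1/81.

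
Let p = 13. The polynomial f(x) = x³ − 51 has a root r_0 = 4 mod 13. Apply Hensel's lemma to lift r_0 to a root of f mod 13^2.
r_1 = 134 (mod 169)

Hensel: r_{i+1} = r_i − f(r_i)/f′(r_i) mod 13^{i+2}, where f′(x) = 3x². Iterate:
  r_0 = 4 (mod 13)
  r_1 = 134 (mod 169)
Final: r = 134 with f(r) ≡ 0 mod 13^2.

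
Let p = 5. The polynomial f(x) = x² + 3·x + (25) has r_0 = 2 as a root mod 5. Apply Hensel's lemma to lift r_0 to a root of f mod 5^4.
r_3 = 422 (mod 625)

Hensel: r_{i+1} = r_i − f(r_i)·(f′(r_i))^{-1} mod 5^{i+2}, f′(x) = 2x + 3. Iterate:
  r_0 = 2 (mod 5)
  r_1 = 22 (mod 25)
  r_2 = 47 (mod 125)
  r_3 = 422 (mod 625)
Final: r = 422 satisfies f(r) ≡ 0 mod 5^4.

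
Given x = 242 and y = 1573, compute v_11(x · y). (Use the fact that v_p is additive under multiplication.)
v_11(380666) = 4

v_p(x) = 2 (factor: 242 = 11^2 · 2); v_p(y) = 2 (factor: 1573 = 11^2 · 13). Additivity: v_p(xy) = v_p(x) + v_p(y) = 2 + 2 = 4. (Direct check: xy = 380666 = 11^4 · (26).)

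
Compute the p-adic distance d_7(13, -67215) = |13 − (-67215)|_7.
d_7(13, -67215) = 1/16807

Step 1 — x − y = 13 − (-67215) = 67228. Step 2 — v_7(67228) = 5 (factor: 67228 = (7^5 · 4); the sign does not affect v_p). Step 3 — |x − y|_7 = 7^{-5} = 1/16807.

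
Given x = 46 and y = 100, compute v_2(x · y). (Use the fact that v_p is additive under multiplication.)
v_2(4600) = 3

v_p(x) = 1 (factor: 46 = 2^1 · 23); v_p(y) = 2 (factor: 100 = 2^2 · 25). Additivity: v_p(xy) = v_p(x) + v_p(y) = 1 + 2 = 3. (Direct check: xy = 4600 = 2^3 · (575).)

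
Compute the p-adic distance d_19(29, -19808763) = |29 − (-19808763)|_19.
d_19(29, -19808763) = 1/2476099

Step 1 — x − y = 29 − (-19808763) = 19808792. Step 2 — v_19(19808792) = 5 (factor: 19808792 = (19^5 · 8); the sign does not affect v_p). Step 3 — |x − y|_19 = 19^{-5} = 1/2476099.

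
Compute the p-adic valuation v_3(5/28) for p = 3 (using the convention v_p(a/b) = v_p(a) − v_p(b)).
v_3(5/28) = 0

Factor powers of 3 from the numerator and denominator of the reduced fraction: 5 = 3^0 · 5 and 28 = 3^0 · 28. Apply v_p(a/b) = v_p(a) − v_p(b): v_3(5/28) = 0 − 0 = 0.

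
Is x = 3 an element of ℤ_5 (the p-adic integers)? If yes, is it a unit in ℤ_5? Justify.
x ∈ ℤ_5^× (unit); v_5(x) = 0

ℤ_5 = {x ∈ ℚ_5 : v_5(x) ≥ 0} and ℤ_5^× = {x ∈ ℤ_5 : v_5(x) = 0}. Here v_5(3) = v_5(num) − v_5(den) = 0; compare against these criteria.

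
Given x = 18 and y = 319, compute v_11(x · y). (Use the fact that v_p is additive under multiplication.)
v_11(5742) = 1

v_p(x) = 0 (factor: 18 = 11^0 · 18); v_p(y) = 1 (factor: 319 = 11^1 · 29). Additivity: v_p(xy) = v_p(x) + v_p(y) = 0 + 1 = 1. (Direct check: xy = 5742 = 11^1 · (522).)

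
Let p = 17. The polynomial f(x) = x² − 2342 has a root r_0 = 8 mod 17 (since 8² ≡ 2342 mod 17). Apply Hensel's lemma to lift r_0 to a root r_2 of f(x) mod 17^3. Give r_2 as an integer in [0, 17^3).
r_2 = 4377 (mod 4913)

Hensel's recurrence: r_{i+1} = r_i − f(r_i)·(f′(r_i))^{-1} mod 17^{i+2}, with f′(x) = 2x. Iterate:
  r_0 = 8 (mod 17)
  r_1 = 42 (mod 289)
  r_2 = 4377 (mod 4913)
Final: r_2 = 4377, and one checks f(r_2) ≡ 0 mod 17^3.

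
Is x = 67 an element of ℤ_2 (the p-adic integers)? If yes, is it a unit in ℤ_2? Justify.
x ∈ ℤ_2^× (unit); v_2(x) = 0

ℤ_2 = {x ∈ ℚ_2 : v_2(x) ≥ 0} and ℤ_2^× = {x ∈ ℤ_2 : v_2(x) = 0}. Here v_2(67) = v_2(num) − v_2(den) = 0; compare against these criteria.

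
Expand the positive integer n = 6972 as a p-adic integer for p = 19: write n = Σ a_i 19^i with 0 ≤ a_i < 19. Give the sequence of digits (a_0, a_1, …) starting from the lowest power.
(a_0, a_1, …) = (18, 5, 0, 1)

Repeated division by 19 gives the digits low-to-high: 6972 = 18 + 5·19^1 + 1·19^3. Digit sequence: (18, 5, 0, 1).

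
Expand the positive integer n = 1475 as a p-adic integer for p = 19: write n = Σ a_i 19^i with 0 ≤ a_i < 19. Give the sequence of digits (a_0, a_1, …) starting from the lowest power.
(a_0, a_1, …) = (12, 1, 4)

Repeated division by 19 gives the digits low-to-high: 1475 = 12 + 1·19^1 + 4·19^2. Digit sequence: (12, 1, 4).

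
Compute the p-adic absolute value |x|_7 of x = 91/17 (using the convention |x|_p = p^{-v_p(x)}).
|91/17|_7 = 1/7

Step 1 — compute v_7(x) by factoring powers of 7 out of the numerator and denominator: v_7(91/17) = 1. Step 2 — apply |x|_p = p^{-v_p(x)} = 7^{-1} = 1/7.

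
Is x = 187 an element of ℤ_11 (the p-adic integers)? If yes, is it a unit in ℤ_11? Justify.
x ∈ ℤ_11 but not a unit; v_11(x) = 1 > 0

ℤ_11 = {x ∈ ℚ_11 : v_11(x) ≥ 0} and ℤ_11^× = {x ∈ ℤ_11 : v_11(x) = 0}. Here v_11(187) = v_11(num) − v_11(den) = 1; compare against these criteria.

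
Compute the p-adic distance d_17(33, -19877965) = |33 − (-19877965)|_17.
d_17(33, -19877965) = 1/1419857

Step 1 — x − y = 33 − (-19877965) = 19877998. Step 2 — v_17(19877998) = 5 (factor: 19877998 = (17^5 · 14); the sign does not affect v_p). Step 3 — |x − y|_17 = 17^{-5} = 1/1419857.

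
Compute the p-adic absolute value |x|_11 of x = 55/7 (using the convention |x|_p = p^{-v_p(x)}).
|55/7|_11 = 1/11

Step 1 — compute v_11(x) by factoring powers of 11 out of the numerator and denominator: v_11(55/7) = 1. Step 2 — apply |x|_p = p^{-v_p(x)} = 11^{-1} = 1/11.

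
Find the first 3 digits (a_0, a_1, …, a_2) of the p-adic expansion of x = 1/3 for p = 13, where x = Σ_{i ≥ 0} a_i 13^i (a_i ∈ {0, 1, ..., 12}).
(a_0, …, a_2) = (9, 8, 8)

v_13(1/3) = 0 (numerator and denominator both coprime to 13), so x ∈ ℤ_13^×. Compute digits iteratively via a_i = x_i mod 13, x_{i+1} = (x_i − a_i)/13, with x_0 = x:
  x_0 = 1/3;  a_0 = 9;  x_1 = (x_0 − 9)/13 = -2/3
  x_1 = -2/3;  a_1 = 8;  x_2 = (x_1 − 8)/13 = -2/3
  x_2 = -2/3;  a_2 = 8;  x_3 = (x_2 − 8)/13 = -2/3
Digits: (9, 8, 8).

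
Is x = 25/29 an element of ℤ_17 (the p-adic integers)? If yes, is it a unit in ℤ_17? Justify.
x ∈ ℤ_17^× (unit); v_17(x) = 0

ℤ_17 = {x ∈ ℚ_17 : v_17(x) ≥ 0} and ℤ_17^× = {x ∈ ℤ_17 : v_17(x) = 0}. Here v_17(25/29) = v_17(num) − v_17(den) = 0; compare against these criteria.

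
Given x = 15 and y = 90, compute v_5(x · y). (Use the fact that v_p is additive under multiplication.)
v_5(1350) = 2

v_p(x) = 1 (factor: 15 = 5^1 · 3); v_p(y) = 1 (factor: 90 = 5^1 · 18). Additivity: v_p(xy) = v_p(x) + v_p(y) = 1 + 1 = 2. (Direct check: xy = 1350 = 5^2 · (54).)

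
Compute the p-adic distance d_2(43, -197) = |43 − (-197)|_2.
d_2(43, -197) = 1/16

Step 1 — x − y = 43 − (-197) = 240. Step 2 — v_2(240) = 4 (factor: 240 = (2^4 · 15); the sign does not affect v_p). Step 3 — |x − y|_2 = 2^{-4} = 1/16.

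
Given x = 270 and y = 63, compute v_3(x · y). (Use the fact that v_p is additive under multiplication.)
v_3(17010) = 5

v_p(x) = 3 (factor: 270 = 3^3 · 10); v_p(y) = 2 (factor: 63 = 3^2 · 7). Additivity: v_p(xy) = v_p(x) + v_p(y) = 3 + 2 = 5. (Direct check: xy = 17010 = 3^5 · (70).)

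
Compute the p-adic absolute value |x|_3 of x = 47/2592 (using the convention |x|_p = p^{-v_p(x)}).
|47/2592|_3 = 81

Step 1 — compute v_3(x) by factoring powers of 3 out of the numerator and denominator: v_3(47/2592) = -4. Step 2 — apply |x|_p = p^{-v_p(x)} = 3^{4} = 81.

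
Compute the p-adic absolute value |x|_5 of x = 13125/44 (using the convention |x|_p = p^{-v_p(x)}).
|13125/44|_5 = 1/625

Step 1 — compute v_5(x) by factoring powers of 5 out of the numerator and denominator: v_5(13125/44) = 4. Step 2 — apply |x|_p = p^{-v_p(x)} = 5^{-4} = 1/625.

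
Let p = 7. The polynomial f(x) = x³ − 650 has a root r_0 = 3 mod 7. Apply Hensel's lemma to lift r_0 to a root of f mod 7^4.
r_3 = 2222 (mod 2401)

Hensel: r_{i+1} = r_i − f(r_i)/f′(r_i) mod 7^{i+2}, where f′(x) = 3x². Iterate:
  r_0 = 3 (mod 7)
  r_1 = 17 (mod 49)
  r_2 = 164 (mod 343)
  r_3 = 2222 (mod 2401)
Final: r = 2222 with f(r) ≡ 0 mod 7^4.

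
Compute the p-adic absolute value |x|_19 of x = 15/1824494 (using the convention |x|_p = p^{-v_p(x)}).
|15/1824494|_19 = 130321

Step 1 — compute v_19(x) by factoring powers of 19 out of the numerator and denominator: v_19(15/1824494) = -4. Step 2 — apply |x|_p = p^{-v_p(x)} = 19^{4} = 130321.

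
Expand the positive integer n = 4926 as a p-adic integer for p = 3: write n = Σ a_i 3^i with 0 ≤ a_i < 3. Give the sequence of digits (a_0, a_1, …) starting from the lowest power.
(a_0, a_1, …) = (0, 1, 1, 2, 0, 2, 0, 2)

Repeated division by 3 gives the digits low-to-high: 4926 = 1·3^1 + 1·3^2 + 2·3^3 + 2·3^5 + 2·3^7. Digit sequence: (0, 1, 1, 2, 0, 2, 0, 2).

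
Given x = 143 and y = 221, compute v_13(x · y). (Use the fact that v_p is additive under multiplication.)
v_13(31603) = 2

v_p(x) = 1 (factor: 143 = 13^1 · 11); v_p(y) = 1 (factor: 221 = 13^1 · 17). Additivity: v_p(xy) = v_p(x) + v_p(y) = 1 + 1 = 2. (Direct check: xy = 31603 = 13^2 · (187).)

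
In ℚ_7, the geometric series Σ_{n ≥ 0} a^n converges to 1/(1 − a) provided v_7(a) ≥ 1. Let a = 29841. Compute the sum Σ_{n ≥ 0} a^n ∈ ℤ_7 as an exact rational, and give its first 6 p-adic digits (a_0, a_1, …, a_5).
Σ a^n = 1/(1 − a) = -1/29840;  first 6 digits = (1, 0, 0, 3, 5, 1)

v_7(a) = 3 ≥ 1, so the series converges in ℤ_7 to 1/(1 − a) = 1/(1 − 29841) = -1/29840. Expand this rational in ℤ_7: compute digits iteratively via d_i = x_i mod 7, x_{i+1} = (x_i − d_i)/7. The first 6 digits are (1, 0, 0, 3, 5, 1).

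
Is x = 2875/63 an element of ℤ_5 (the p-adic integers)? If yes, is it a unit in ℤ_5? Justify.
x ∈ ℤ_5 but not a unit; v_5(x) = 3 > 0

ℤ_5 = {x ∈ ℚ_5 : v_5(x) ≥ 0} and ℤ_5^× = {x ∈ ℤ_5 : v_5(x) = 0}. Here v_5(2875/63) = v_5(num) − v_5(den) = 3; compare against these criteria.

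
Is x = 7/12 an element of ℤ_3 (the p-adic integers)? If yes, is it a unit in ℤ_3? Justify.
x ∉ ℤ_3 (v_3(x) = -1 < 0)

ℤ_3 = {x ∈ ℚ_3 : v_3(x) ≥ 0} and ℤ_3^× = {x ∈ ℤ_3 : v_3(x) = 0}. Here v_3(7/12) = v_3(num) − v_3(den) = -1; compare against these criteria.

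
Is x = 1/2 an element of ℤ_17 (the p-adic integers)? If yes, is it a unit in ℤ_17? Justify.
x ∈ ℤ_17^× (unit); v_17(x) = 0

ℤ_17 = {x ∈ ℚ_17 : v_17(x) ≥ 0} and ℤ_17^× = {x ∈ ℤ_17 : v_17(x) = 0}. Here v_17(1/2) = v_17(num) − v_17(den) = 0; compare against these criteria.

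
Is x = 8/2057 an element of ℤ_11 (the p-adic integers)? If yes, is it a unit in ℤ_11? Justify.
x ∉ ℤ_11 (v_11(x) = -2 < 0)

ℤ_11 = {x ∈ ℚ_11 : v_11(x) ≥ 0} and ℤ_11^× = {x ∈ ℤ_11 : v_11(x) = 0}. Here v_11(8/2057) = v_11(num) − v_11(den) = -2; compare against these criteria.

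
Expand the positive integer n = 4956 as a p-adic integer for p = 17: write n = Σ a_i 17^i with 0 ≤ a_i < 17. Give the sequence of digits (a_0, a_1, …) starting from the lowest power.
(a_0, a_1, …) = (9, 2, 0, 1)

Repeated division by 17 gives the digits low-to-high: 4956 = 9 + 2·17^1 + 1·17^3. Digit sequence: (9, 2, 0, 1).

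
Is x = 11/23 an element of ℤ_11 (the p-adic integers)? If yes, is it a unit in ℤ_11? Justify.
x ∈ ℤ_11 but not a unit; v_11(x) = 1 > 0

ℤ_11 = {x ∈ ℚ_11 : v_11(x) ≥ 0} and ℤ_11^× = {x ∈ ℤ_11 : v_11(x) = 0}. Here v_11(11/23) = v_11(num) − v_11(den) = 1; compare against these criteria.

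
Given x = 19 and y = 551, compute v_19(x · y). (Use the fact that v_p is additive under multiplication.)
v_19(10469) = 2

v_p(x) = 1 (factor: 19 = 19^1 · 1); v_p(y) = 1 (factor: 551 = 19^1 · 29). Additivity: v_p(xy) = v_p(x) + v_p(y) = 1 + 1 = 2. (Direct check: xy = 10469 = 19^2 · (29).)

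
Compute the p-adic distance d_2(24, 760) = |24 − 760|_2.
d_2(24, 760) = 1/32

Step 1 — x − y = 24 − 760 = -736. Step 2 — v_2(-736) = 5 (factor: -736 = −(2^5 · 23); the sign does not affect v_p). Step 3 — |x − y|_2 = 2^{-5} = 1/32.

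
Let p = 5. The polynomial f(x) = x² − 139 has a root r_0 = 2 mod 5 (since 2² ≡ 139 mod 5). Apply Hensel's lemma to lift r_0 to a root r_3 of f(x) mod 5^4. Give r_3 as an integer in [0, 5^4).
r_3 = 417 (mod 625)

Hensel's recurrence: r_{i+1} = r_i − f(r_i)·(f′(r_i))^{-1} mod 5^{i+2}, with f′(x) = 2x. Iterate:
  r_0 = 2 (mod 5)
  r_1 = 17 (mod 25)
  r_2 = 42 (mod 125)
  r_3 = 417 (mod 625)
Final: r_3 = 417, and one checks f(r_3) ≡ 0 mod 5^4.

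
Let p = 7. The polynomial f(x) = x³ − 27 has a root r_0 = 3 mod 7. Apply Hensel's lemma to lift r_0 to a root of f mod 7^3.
r_2 = 3 (mod 343)

Hensel: r_{i+1} = r_i − f(r_i)/f′(r_i) mod 7^{i+2}, where f′(x) = 3x². Iterate:
  r_0 = 3 (mod 7)
  r_1 = 3 (mod 49)
  r_2 = 3 (mod 343)
Final: r = 3 with f(r) ≡ 0 mod 7^3.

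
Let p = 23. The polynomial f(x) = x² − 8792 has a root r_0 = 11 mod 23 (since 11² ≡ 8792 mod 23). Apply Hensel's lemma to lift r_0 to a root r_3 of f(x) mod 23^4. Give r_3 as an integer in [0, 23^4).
r_3 = 199766 (mod 279841)

Hensel's recurrence: r_{i+1} = r_i − f(r_i)·(f′(r_i))^{-1} mod 23^{i+2}, with f′(x) = 2x. Iterate:
  r_0 = 11 (mod 23)
  r_1 = 333 (mod 529)
  r_2 = 5094 (mod 12167)
  r_3 = 199766 (mod 279841)
Final: r_3 = 199766, and one checks f(r_3) ≡ 0 mod 23^4.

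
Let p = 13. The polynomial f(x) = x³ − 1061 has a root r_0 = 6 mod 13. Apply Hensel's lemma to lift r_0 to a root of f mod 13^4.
r_3 = 1865 (mod 28561)

Hensel: r_{i+1} = r_i − f(r_i)/f′(r_i) mod 13^{i+2}, where f′(x) = 3x². Iterate:
  r_0 = 6 (mod 13)
  r_1 = 6 (mod 169)
  r_2 = 1865 (mod 2197)
  r_3 = 1865 (mod 28561)
Final: r = 1865 with f(r) ≡ 0 mod 13^4.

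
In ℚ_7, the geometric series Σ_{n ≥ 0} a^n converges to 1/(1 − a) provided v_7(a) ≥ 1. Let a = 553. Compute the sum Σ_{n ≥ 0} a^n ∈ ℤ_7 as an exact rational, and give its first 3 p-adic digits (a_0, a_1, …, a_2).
Σ a^n = 1/(1 − a) = -1/552;  first 3 digits = (1, 2, 1)

v_7(a) = 1 ≥ 1, so the series converges in ℤ_7 to 1/(1 − a) = 1/(1 − 553) = -1/552. Expand this rational in ℤ_7: compute digits iteratively via d_i = x_i mod 7, x_{i+1} = (x_i − d_i)/7. The first 3 digits are (1, 2, 1).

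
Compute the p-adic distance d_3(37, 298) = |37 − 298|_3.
d_3(37, 298) = 1/9

Step 1 — x − y = 37 − 298 = -261. Step 2 — v_3(-261) = 2 (factor: -261 = −(3^2 · 29); the sign does not affect v_p). Step 3 — |x − y|_3 = 3^{-2} = 1/9.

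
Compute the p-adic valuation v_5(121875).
v_5(121875) = 5

v_5(n) is the largest exponent k such that 5^k divides n. Factor out: 121875 = 5^5 · 39. (Sign doesn't affect v_p.) So v_5(121875) = 5.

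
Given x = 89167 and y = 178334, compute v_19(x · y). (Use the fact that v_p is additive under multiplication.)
v_19(15901507778) = 6

v_p(x) = 3 (factor: 89167 = 19^3 · 13); v_p(y) = 3 (factor: 178334 = 19^3 · 26). Additivity: v_p(xy) = v_p(x) + v_p(y) = 3 + 3 = 6. (Direct check: xy = 15901507778 = 19^6 · (338).)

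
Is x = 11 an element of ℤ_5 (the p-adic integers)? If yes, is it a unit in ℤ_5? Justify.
x ∈ ℤ_5^× (unit); v_5(x) = 0

ℤ_5 = {x ∈ ℚ_5 : v_5(x) ≥ 0} and ℤ_5^× = {x ∈ ℤ_5 : v_5(x) = 0}. Here v_5(11) = v_5(num) − v_5(den) = 0; compare against these criteria.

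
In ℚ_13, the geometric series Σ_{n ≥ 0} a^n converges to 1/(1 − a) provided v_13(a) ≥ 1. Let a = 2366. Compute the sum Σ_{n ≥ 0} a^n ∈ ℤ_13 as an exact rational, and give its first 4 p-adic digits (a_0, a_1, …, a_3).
Σ a^n = 1/(1 − a) = -1/2365;  first 4 digits = (1, 0, 1, 1)

v_13(a) = 2 ≥ 1, so the series converges in ℤ_13 to 1/(1 − a) = 1/(1 − 2366) = -1/2365. Expand this rational in ℤ_13: compute digits iteratively via d_i = x_i mod 13, x_{i+1} = (x_i − d_i)/13. The first 4 digits are (1, 0, 1, 1).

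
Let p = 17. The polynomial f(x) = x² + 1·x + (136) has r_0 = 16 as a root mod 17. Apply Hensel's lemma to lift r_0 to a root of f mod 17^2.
r_1 = 135 (mod 289)

Hensel: r_{i+1} = r_i − f(r_i)·(f′(r_i))^{-1} mod 17^{i+2}, f′(x) = 2x + 1. Iterate:
  r_0 = 16 (mod 17)
  r_1 = 135 (mod 289)
Final: r = 135 satisfies f(r) ≡ 0 mod 17^2.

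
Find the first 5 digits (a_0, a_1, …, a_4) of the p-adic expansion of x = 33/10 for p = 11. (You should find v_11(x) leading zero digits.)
(a_0, …, a_4) = (0, 8, 7, 7, 7)

v_11(33/10) = 1, so a_0 = ... = a_0 = 0. Factor out: x = 11^1 · u with u = 3/10 a unit in ℤ_11. Expand u iteratively via a_{v+i} = u_i mod 11, u_{i+1} = (u_i − a_{v+i})/11:
  u_0 = 3/10;  a_1 = 8;  u_1 = (u_0 − 8)/11 = -7/10
  u_1 = -7/10;  a_2 = 7;  u_2 = (u_1 − 7)/11 = -7/10
  u_2 = -7/10;  a_3 = 7;  u_3 = (u_2 − 7)/11 = -7/10
  u_3 = -7/10;  a_4 = 7;  u_4 = (u_3 − 7)/11 = -7/10
Digits: (0, 8, 7, 7, 7).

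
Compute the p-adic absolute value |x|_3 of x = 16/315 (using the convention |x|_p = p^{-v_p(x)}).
|16/315|_3 = 9

Step 1 — compute v_3(x) by factoring powers of 3 out of the numerator and denominator: v_3(16/315) = -2. Step 2 — apply |x|_p = p^{-v_p(x)} = 3^{2} = 9.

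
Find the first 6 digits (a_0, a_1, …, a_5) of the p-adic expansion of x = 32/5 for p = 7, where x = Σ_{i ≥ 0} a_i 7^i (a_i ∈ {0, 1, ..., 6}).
(a_0, …, a_5) = (5, 3, 1, 4, 5, 2)

v_7(32/5) = 0 (numerator and denominator both coprime to 7), so x ∈ ℤ_7^×. Compute digits iteratively via a_i = x_i mod 7, x_{i+1} = (x_i − a_i)/7, with x_0 = x:
  x_0 = 32/5;  a_0 = 5;  x_1 = (x_0 − 5)/7 = 1/5
  x_1 = 1/5;  a_1 = 3;  x_2 = (x_1 − 3)/7 = -2/5
  x_2 = -2/5;  a_2 = 1;  x_3 = (x_2 − 1)/7 = -1/5
  x_3 = -1/5;  a_3 = 4;  x_4 = (x_3 − 4)/7 = -3/5
  x_4 = -3/5;  a_4 = 5;  x_5 = (x_4 − 5)/7 = -4/5
  x_5 = -4/5;  a_5 = 2;  x_6 = (x_5 − 2)/7 = -2/5
Digits: (5, 3, 1, 4, 5, 2).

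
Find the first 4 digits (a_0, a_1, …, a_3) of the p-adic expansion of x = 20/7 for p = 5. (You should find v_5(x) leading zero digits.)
(a_0, …, a_3) = (0, 2, 4, 2)

v_5(20/7) = 1, so a_0 = ... = a_0 = 0. Factor out: x = 5^1 · u with u = 4/7 a unit in ℤ_5. Expand u iteratively via a_{v+i} = u_i mod 5, u_{i+1} = (u_i − a_{v+i})/5:
  u_0 = 4/7;  a_1 = 2;  u_1 = (u_0 − 2)/5 = -2/7
  u_1 = -2/7;  a_2 = 4;  u_2 = (u_1 − 4)/5 = -6/7
  u_2 = -6/7;  a_3 = 2;  u_3 = (u_2 − 2)/5 = -4/7
Digits: (0, 2, 4, 2).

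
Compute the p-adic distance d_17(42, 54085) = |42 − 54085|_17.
d_17(42, 54085) = 1/4913

Step 1 — x − y = 42 − 54085 = -54043. Step 2 — v_17(-54043) = 3 (factor: -54043 = −(17^3 · 11); the sign does not affect v_p). Step 3 — |x − y|_17 = 17^{-3} = 1/4913.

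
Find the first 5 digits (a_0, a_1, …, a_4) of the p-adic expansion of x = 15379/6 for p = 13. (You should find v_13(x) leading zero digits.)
(a_0, …, a_4) = (0, 0, 0, 12, 10)

v_13(15379/6) = 3, so a_0 = ... = a_2 = 0. Factor out: x = 13^3 · u with u = 7/6 a unit in ℤ_13. Expand u iteratively via a_{v+i} = u_i mod 13, u_{i+1} = (u_i − a_{v+i})/13:
  u_0 = 7/6;  a_3 = 12;  u_1 = (u_0 − 12)/13 = -5/6
  u_1 = -5/6;  a_4 = 10;  u_2 = (u_1 − 10)/13 = -5/6
Digits: (0, 0, 0, 12, 10).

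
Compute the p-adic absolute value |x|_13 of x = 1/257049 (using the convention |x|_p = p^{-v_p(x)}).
|1/257049|_13 = 28561

Step 1 — compute v_13(x) by factoring powers of 13 out of the numerator and denominator: v_13(1/257049) = -4. Step 2 — apply |x|_p = p^{-v_p(x)} = 13^{4} = 28561.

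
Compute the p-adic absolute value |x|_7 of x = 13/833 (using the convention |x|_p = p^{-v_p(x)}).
|13/833|_7 = 49

Step 1 — compute v_7(x) by factoring powers of 7 out of the numerator and denominator: v_7(13/833) = -2. Step 2 — apply |x|_p = p^{-v_p(x)} = 7^{2} = 49.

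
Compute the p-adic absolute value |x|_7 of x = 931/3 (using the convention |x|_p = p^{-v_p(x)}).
|931/3|_7 = 1/49

Step 1 — compute v_7(x) by factoring powers of 7 out of the numerator and denominator: v_7(931/3) = 2. Step 2 — apply |x|_p = p^{-v_p(x)} = 7^{-2} = 1/49.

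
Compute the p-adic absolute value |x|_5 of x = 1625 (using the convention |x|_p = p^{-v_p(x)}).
|1625|_5 = 1/125

Step 1 — compute v_5(x) by factoring powers of 5 out of the numerator and denominator: v_5(1625) = 3. Step 2 — apply |x|_p = p^{-v_p(x)} = 5^{-3} = 1/125.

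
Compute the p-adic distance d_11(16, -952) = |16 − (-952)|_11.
d_11(16, -952) = 1/121

Step 1 — x − y = 16 − (-952) = 968. Step 2 — v_11(968) = 2 (factor: 968 = (11^2 · 8); the sign does not affect v_p). Step 3 — |x − y|_11 = 11^{-2} = 1/121.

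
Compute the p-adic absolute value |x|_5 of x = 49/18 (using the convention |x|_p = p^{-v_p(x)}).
|49/18|_5 = 1

Step 1 — compute v_5(x) by factoring powers of 5 out of the numerator and denominator: v_5(49/18) = 0. Step 2 — apply |x|_p = p^{-v_p(x)} = 5^{0} = 1.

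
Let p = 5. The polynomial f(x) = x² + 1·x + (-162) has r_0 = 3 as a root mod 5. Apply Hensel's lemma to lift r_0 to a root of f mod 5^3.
r_2 = 78 (mod 125)

Hensel: r_{i+1} = r_i − f(r_i)·(f′(r_i))^{-1} mod 5^{i+2}, f′(x) = 2x + 1. Iterate:
  r_0 = 3 (mod 5)
  r_1 = 3 (mod 25)
  r_2 = 78 (mod 125)
Final: r = 78 satisfies f(r) ≡ 0 mod 5^3.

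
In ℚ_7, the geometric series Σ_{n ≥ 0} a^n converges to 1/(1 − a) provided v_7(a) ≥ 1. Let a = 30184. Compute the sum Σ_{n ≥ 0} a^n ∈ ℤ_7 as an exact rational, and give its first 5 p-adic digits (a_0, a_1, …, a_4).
Σ a^n = 1/(1 − a) = -1/30183;  first 5 digits = (1, 0, 0, 4, 5)

v_7(a) = 3 ≥ 1, so the series converges in ℤ_7 to 1/(1 − a) = 1/(1 − 30184) = -1/30183. Expand this rational in ℤ_7: compute digits iteratively via d_i = x_i mod 7, x_{i+1} = (x_i − d_i)/7. The first 5 digits are (1, 0, 0, 4, 5).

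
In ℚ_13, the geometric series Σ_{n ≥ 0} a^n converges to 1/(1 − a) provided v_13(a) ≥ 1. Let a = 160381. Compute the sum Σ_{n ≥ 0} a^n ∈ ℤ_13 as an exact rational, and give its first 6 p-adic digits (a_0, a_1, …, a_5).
Σ a^n = 1/(1 − a) = -1/160380;  first 6 digits = (1, 0, 0, 8, 5, 0)

v_13(a) = 3 ≥ 1, so the series converges in ℤ_13 to 1/(1 − a) = 1/(1 − 160381) = -1/160380. Expand this rational in ℤ_13: compute digits iteratively via d_i = x_i mod 13, x_{i+1} = (x_i − d_i)/13. The first 6 digits are (1, 0, 0, 8, 5, 0).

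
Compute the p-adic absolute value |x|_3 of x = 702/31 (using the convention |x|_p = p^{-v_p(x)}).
|702/31|_3 = 1/27

Step 1 — compute v_3(x) by factoring powers of 3 out of the numerator and denominator: v_3(702/31) = 3. Step 2 — apply |x|_p = p^{-v_p(x)} = 3^{-3} = 1/27.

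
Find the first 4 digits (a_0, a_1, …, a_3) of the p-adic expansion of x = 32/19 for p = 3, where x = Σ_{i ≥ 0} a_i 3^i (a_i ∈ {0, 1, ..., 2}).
(a_0, …, a_3) = (2, 1, 2, 0)

v_3(32/19) = 0 (numerator and denominator both coprime to 3), so x ∈ ℤ_3^×. Compute digits iteratively via a_i = x_i mod 3, x_{i+1} = (x_i − a_i)/3, with x_0 = x:
  x_0 = 32/19;  a_0 = 2;  x_1 = (x_0 − 2)/3 = -2/19
  x_1 = -2/19;  a_1 = 1;  x_2 = (x_1 − 1)/3 = -7/19
  x_2 = -7/19;  a_2 = 2;  x_3 = (x_2 − 2)/3 = -15/19
  x_3 = -15/19;  a_3 = 0;  x_4 = (x_3 − 0)/3 = -5/19
Digits: (2, 1, 2, 0).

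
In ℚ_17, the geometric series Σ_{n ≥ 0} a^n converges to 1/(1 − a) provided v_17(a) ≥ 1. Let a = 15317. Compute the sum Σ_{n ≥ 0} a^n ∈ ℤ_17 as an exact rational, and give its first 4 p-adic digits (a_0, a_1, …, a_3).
Σ a^n = 1/(1 − a) = -1/15316;  first 4 digits = (1, 0, 2, 3)

v_17(a) = 2 ≥ 1, so the series converges in ℤ_17 to 1/(1 − a) = 1/(1 − 15317) = -1/15316. Expand this rational in ℤ_17: compute digits iteratively via d_i = x_i mod 17, x_{i+1} = (x_i − d_i)/17. The first 4 digits are (1, 0, 2, 3).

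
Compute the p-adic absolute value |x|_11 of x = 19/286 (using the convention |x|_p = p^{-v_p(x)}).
|19/286|_11 = 11

Step 1 — compute v_11(x) by factoring powers of 11 out of the numerator and denominator: v_11(19/286) = -1. Step 2 — apply |x|_p = p^{-v_p(x)} = 11^{1} = 11.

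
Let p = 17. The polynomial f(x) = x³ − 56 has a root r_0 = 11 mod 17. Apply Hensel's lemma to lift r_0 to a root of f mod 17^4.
r_3 = 25086 (mod 83521)

Hensel: r_{i+1} = r_i − f(r_i)/f′(r_i) mod 17^{i+2}, where f′(x) = 3x². Iterate:
  r_0 = 11 (mod 17)
  r_1 = 232 (mod 289)
  r_2 = 521 (mod 4913)
  r_3 = 25086 (mod 83521)
Final: r = 25086 with f(r) ≡ 0 mod 17^4.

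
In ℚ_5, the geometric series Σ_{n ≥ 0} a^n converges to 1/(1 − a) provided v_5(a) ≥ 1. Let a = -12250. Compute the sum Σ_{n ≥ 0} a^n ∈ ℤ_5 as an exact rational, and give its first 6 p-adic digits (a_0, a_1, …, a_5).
Σ a^n = 1/(1 − a) = 1/12251;  first 6 digits = (1, 0, 0, 2, 0, 1)

v_5(a) = 3 ≥ 1, so the series converges in ℤ_5 to 1/(1 − a) = 1/(1 − (-12250)) = 1/12251. Expand this rational in ℤ_5: compute digits iteratively via d_i = x_i mod 5, x_{i+1} = (x_i − d_i)/5. The first 6 digits are (1, 0, 0, 2, 0, 1).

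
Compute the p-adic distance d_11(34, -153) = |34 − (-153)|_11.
d_11(34, -153) = 1/11

Step 1 — x − y = 34 − (-153) = 187. Step 2 — v_11(187) = 1 (factor: 187 = (11^1 · 17); the sign does not affect v_p). Step 3 — |x − y|_11 = 11^{-1} = 1/11.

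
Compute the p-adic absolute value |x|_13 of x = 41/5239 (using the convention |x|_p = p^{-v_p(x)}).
|41/5239|_13 = 169

Step 1 — compute v_13(x) by factoring powers of 13 out of the numerator and denominator: v_13(41/5239) = -2. Step 2 — apply |x|_p = p^{-v_p(x)} = 13^{2} = 169.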